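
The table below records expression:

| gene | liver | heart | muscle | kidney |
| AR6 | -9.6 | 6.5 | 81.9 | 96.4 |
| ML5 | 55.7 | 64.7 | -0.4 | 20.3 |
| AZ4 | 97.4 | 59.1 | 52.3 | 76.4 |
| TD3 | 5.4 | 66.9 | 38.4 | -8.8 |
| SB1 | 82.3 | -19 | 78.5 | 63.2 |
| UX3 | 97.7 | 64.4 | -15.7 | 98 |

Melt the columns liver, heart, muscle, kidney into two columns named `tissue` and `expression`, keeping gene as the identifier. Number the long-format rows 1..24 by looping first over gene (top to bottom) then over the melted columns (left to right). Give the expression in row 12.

76.4

24 rows total (6 × 4). Row 12: index ⌊(12-1)/4⌋ = 2 into gene → AZ4; (12-1) mod 4 = 3 into the melted columns → kidney.
So row 12 is (AZ4, kidney, 76.4); expression = 76.4.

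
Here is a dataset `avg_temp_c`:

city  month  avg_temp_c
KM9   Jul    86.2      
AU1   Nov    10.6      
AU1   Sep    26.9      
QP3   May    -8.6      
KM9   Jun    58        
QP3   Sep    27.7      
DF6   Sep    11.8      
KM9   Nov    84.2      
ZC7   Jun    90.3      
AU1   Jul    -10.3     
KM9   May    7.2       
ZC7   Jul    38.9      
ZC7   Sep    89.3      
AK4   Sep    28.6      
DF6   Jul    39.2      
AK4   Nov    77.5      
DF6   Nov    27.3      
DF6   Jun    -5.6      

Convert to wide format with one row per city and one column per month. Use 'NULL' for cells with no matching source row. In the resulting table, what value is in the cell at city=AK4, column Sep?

28.6

The long row with city=AK4, month=Sep has avg_temp_c=28.6.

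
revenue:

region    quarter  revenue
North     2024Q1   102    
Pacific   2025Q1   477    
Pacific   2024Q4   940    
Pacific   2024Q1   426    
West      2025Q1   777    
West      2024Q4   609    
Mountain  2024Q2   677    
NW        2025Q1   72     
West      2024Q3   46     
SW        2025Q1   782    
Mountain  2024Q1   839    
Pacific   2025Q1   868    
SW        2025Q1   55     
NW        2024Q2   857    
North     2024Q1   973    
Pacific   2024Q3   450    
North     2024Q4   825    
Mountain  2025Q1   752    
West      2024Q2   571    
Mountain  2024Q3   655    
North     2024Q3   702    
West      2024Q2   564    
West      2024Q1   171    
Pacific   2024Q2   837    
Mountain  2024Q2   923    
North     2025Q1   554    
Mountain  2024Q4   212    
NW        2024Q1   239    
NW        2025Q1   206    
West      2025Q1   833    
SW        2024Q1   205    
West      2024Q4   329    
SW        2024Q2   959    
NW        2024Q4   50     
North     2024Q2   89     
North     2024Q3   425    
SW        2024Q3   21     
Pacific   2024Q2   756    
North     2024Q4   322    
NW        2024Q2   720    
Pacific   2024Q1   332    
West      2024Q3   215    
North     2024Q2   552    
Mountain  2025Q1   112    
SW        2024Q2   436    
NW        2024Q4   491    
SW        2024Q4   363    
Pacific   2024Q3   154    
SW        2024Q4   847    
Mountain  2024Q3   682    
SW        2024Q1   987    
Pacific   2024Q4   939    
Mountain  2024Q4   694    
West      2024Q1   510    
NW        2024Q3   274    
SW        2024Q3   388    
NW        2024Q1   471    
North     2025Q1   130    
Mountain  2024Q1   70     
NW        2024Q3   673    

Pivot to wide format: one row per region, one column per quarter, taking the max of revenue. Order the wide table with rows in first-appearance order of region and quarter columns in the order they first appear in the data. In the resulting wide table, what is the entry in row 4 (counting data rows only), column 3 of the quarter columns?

694

With rows in first-appearance order of region, row 4 is region=Mountain. quarter columns in first-appearance order: 2024Q1, 2025Q1, 2024Q4, 2024Q2, 2024Q3; column 3 is 2024Q4.
Long rows with region=Mountain, quarter=2024Q4: max(212, 694) = 694.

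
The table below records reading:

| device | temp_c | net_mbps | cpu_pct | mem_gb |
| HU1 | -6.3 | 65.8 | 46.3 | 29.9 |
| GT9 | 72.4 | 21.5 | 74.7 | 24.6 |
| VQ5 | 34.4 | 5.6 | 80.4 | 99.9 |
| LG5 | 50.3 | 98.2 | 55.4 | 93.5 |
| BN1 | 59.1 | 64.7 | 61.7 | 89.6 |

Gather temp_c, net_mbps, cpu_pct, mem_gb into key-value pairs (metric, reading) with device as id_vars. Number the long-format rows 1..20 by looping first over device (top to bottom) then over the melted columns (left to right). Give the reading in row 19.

61.7

20 rows total (5 × 4). Row 19: index ⌊(19-1)/4⌋ = 4 into device → BN1; (19-1) mod 4 = 2 into the melted columns → cpu_pct.
So row 19 is (BN1, cpu_pct, 61.7); reading = 61.7.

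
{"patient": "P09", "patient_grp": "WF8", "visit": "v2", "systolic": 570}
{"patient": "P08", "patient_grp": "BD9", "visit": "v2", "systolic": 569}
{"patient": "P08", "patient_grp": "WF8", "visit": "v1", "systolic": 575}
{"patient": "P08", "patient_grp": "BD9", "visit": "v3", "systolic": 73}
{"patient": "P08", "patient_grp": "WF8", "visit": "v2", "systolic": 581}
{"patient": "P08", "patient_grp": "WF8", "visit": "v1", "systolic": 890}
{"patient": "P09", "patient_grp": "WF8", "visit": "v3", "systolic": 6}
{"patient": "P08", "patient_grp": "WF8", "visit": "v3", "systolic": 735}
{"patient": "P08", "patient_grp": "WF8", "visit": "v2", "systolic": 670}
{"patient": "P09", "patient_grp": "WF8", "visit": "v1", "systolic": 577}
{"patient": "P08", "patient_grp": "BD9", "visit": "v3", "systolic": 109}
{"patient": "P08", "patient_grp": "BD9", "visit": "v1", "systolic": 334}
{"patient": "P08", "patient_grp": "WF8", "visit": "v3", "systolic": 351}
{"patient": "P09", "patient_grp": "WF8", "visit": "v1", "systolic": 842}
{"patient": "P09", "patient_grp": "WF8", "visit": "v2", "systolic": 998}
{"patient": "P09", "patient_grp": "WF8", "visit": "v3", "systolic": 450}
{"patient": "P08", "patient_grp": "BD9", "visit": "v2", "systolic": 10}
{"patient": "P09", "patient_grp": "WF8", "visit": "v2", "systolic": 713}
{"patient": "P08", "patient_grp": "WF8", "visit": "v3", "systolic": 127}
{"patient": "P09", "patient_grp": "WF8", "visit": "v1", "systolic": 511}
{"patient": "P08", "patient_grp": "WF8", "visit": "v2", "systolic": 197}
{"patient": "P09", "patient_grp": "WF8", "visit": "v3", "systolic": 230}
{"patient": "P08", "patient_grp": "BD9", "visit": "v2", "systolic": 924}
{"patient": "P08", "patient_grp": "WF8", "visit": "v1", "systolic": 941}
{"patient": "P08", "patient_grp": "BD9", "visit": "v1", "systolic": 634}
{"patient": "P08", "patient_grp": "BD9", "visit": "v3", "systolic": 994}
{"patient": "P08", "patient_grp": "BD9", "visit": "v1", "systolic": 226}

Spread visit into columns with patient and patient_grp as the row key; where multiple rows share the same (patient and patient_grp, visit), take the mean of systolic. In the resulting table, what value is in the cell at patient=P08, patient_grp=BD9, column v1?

Rows with patient=P08, patient_grp=BD9 and visit=v1: systolic values are 334, 634, 226.
(334 + 634 + 226) / 3 = 398.

398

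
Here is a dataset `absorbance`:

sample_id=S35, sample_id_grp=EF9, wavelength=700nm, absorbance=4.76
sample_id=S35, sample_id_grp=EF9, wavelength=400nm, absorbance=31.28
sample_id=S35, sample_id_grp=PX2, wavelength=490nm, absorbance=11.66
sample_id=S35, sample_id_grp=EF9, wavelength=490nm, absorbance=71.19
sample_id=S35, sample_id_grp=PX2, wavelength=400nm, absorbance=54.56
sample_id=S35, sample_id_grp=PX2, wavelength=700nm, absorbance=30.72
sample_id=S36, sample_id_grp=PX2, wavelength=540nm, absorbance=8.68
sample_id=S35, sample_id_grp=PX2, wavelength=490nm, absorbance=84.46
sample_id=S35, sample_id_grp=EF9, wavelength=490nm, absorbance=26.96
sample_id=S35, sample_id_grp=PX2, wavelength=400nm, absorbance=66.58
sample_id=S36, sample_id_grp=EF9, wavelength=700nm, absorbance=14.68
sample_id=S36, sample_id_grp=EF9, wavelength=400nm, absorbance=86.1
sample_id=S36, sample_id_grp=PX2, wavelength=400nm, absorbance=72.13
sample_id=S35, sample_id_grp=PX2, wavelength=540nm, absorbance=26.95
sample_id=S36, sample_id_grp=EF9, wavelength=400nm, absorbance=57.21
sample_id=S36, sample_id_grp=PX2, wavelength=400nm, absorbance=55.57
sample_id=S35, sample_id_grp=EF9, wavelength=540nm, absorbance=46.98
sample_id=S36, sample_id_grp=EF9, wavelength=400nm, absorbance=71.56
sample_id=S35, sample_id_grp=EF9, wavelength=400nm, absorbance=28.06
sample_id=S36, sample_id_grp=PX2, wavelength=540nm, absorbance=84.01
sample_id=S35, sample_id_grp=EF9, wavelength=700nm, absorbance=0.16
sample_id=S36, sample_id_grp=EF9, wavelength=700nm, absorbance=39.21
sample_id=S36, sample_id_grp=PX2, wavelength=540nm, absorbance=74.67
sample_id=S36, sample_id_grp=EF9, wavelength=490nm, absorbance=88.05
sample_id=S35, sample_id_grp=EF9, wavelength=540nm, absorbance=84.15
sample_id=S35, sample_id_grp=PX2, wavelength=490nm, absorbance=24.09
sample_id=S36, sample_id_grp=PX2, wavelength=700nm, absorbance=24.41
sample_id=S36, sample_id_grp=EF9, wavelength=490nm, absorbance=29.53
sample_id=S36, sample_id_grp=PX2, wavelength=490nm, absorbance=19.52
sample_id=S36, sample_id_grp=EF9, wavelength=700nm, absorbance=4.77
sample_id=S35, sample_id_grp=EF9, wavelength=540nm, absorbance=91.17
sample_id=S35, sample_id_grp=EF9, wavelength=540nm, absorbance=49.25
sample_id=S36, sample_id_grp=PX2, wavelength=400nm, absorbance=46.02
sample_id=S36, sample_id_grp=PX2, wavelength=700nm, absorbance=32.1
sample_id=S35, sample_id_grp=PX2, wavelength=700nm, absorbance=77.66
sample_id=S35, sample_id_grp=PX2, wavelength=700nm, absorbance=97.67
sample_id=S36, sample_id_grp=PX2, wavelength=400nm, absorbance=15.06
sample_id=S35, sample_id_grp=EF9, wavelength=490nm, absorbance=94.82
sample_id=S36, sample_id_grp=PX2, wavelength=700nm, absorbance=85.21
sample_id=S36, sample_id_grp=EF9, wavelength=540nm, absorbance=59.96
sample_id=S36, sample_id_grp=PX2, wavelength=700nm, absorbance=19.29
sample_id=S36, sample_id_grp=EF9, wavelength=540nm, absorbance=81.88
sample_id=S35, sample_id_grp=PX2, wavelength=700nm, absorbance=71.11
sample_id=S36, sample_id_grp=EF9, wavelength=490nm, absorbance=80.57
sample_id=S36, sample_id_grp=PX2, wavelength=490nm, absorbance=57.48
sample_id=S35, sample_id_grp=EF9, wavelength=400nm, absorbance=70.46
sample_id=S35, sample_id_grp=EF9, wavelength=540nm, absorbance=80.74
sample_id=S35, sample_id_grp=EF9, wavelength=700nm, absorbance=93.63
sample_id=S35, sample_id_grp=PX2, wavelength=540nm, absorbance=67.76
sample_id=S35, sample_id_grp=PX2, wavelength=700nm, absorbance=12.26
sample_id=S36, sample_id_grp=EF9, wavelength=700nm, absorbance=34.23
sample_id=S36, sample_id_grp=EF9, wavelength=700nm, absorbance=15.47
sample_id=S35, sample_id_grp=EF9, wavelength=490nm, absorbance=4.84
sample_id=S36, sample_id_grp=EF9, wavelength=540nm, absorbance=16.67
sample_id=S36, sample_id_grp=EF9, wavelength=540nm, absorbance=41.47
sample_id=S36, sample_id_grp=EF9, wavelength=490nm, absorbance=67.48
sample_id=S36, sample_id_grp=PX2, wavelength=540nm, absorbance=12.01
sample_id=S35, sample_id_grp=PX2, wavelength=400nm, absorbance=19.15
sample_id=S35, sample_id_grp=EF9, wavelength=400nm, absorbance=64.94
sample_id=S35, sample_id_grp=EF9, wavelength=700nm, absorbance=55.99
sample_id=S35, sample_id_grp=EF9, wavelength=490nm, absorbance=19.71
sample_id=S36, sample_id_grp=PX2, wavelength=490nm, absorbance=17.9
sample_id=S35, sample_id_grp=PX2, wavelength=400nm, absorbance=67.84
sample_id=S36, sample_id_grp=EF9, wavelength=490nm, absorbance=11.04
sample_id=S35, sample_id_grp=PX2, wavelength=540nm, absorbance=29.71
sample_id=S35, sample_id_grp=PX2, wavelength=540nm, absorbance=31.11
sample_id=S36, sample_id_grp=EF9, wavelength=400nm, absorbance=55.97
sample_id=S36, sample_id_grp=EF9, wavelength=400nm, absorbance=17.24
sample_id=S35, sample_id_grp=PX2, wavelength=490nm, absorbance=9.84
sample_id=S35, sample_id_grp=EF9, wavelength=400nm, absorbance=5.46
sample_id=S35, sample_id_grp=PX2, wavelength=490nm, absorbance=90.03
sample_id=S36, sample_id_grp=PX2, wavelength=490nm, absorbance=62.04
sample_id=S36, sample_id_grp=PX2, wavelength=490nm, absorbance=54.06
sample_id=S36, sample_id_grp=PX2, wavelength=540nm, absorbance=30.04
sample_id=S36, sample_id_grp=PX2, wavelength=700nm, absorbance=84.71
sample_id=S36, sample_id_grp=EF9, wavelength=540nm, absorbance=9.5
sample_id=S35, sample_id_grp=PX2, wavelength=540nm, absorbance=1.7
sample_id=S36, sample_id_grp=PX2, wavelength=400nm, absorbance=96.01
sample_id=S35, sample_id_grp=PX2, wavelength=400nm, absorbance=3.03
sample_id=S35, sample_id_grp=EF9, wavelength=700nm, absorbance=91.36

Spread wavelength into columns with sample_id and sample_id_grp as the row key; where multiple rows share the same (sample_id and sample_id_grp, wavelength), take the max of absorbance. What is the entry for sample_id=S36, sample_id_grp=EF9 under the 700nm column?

Rows with sample_id=S36, sample_id_grp=EF9 and wavelength=700nm: absorbance values are 14.68, 39.21, 4.77, 34.23, 15.47.
max(14.68, 39.21, 4.77, 34.23, 15.47) = 39.21.

39.21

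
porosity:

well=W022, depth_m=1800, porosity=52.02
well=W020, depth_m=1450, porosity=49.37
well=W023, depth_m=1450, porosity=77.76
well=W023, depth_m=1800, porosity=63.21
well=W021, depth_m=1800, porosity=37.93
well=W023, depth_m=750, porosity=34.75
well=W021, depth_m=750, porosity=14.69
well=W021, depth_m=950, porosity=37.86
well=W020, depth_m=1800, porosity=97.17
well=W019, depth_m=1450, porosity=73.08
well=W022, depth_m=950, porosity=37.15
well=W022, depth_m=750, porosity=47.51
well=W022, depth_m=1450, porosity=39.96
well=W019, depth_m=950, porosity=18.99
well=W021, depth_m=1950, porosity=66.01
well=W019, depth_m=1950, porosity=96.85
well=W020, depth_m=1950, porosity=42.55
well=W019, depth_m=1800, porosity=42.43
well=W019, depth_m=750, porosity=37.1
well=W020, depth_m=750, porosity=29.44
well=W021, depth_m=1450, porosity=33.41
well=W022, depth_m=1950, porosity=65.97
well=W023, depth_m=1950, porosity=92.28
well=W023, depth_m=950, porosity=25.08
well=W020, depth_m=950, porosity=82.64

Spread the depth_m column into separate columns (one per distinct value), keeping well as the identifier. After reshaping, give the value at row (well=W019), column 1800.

42.43

Wide layout: rows indexed by well, columns are the 5 distinct depth_m values (1800, 1450, 750, 950, 1950).
Cell (well=W019, depth_m=1800) draws from the long row where well=W019 and depth_m=1800, which has porosity=42.43.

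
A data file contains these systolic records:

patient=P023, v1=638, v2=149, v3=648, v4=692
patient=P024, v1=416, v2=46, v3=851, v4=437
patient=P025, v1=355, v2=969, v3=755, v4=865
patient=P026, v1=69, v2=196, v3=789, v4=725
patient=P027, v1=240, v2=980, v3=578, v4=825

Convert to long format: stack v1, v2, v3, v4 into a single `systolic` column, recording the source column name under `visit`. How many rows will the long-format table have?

20

5 patient values × 4 melted columns = 20 rows.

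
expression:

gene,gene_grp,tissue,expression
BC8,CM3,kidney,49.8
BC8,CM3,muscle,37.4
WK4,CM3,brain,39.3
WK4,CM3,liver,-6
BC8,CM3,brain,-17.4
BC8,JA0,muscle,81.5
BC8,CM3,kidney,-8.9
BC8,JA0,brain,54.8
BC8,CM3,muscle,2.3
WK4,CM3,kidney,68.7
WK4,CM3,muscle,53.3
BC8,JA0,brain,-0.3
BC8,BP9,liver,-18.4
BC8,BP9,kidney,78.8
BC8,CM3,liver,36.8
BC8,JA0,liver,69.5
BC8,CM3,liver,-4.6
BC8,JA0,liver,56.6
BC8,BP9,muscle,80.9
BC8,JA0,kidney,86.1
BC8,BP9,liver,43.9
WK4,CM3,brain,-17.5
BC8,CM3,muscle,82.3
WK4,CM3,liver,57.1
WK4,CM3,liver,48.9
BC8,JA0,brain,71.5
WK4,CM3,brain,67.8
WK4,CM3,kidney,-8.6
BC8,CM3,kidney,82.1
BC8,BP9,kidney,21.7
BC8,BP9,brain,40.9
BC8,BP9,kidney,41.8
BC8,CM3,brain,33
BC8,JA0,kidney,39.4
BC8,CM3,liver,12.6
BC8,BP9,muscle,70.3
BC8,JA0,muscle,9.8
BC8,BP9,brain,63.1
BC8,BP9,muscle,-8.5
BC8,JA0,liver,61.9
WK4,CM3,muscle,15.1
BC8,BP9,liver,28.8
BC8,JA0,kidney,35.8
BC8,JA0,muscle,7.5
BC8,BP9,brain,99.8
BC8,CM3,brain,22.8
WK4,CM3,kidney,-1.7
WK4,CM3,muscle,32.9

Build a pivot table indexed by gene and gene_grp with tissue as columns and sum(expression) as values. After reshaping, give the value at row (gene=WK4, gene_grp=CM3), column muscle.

101.3

Rows with gene=WK4, gene_grp=CM3 and tissue=muscle: expression values are 53.3, 15.1, 32.9.
53.3 + 15.1 + 32.9 = 101.3.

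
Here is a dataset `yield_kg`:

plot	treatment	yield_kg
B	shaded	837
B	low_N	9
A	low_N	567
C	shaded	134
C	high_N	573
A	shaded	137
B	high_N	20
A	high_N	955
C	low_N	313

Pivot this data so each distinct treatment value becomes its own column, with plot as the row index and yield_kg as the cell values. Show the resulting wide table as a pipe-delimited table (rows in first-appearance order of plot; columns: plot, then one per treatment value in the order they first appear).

Columns: plot plus the 3 distinct treatment values (shaded, low_N, high_N).
For example, row B column shaded takes yield_kg=837 from the long row (B, shaded).

| plot | shaded | low_N | high_N |
| B | 837 | 9 | 20 |
| A | 137 | 567 | 955 |
| C | 134 | 313 | 573 |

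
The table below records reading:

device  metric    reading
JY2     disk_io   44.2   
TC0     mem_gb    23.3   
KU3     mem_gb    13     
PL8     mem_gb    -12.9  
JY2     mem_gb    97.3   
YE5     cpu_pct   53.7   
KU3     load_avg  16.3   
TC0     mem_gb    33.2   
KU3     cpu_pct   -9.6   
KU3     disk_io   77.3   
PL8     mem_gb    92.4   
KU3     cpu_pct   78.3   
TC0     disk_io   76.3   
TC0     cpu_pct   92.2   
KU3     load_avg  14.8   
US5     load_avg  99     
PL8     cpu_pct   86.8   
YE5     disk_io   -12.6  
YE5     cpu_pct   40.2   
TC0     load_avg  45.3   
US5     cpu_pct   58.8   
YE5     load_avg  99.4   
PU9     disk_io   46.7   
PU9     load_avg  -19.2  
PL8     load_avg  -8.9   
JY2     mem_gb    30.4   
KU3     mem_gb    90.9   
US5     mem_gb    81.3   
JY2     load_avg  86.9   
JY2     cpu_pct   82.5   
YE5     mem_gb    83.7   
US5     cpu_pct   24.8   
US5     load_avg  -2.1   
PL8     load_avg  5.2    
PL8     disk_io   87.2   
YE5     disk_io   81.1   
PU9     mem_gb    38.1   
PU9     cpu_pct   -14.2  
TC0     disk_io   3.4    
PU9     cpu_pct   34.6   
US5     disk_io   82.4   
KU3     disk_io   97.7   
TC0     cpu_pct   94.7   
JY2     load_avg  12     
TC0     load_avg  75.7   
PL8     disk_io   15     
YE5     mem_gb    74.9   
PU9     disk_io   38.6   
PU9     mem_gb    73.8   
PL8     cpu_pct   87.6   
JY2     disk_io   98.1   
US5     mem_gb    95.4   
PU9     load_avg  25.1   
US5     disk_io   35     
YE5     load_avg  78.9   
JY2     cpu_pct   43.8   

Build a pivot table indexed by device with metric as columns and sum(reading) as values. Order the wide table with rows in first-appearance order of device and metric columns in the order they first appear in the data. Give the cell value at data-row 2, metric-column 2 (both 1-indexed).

With rows in first-appearance order of device, row 2 is device=TC0. metric columns in first-appearance order: disk_io, mem_gb, cpu_pct, load_avg; column 2 is mem_gb.
Long rows with device=TC0, metric=mem_gb: 23.3 + 33.2 = 56.5.

56.5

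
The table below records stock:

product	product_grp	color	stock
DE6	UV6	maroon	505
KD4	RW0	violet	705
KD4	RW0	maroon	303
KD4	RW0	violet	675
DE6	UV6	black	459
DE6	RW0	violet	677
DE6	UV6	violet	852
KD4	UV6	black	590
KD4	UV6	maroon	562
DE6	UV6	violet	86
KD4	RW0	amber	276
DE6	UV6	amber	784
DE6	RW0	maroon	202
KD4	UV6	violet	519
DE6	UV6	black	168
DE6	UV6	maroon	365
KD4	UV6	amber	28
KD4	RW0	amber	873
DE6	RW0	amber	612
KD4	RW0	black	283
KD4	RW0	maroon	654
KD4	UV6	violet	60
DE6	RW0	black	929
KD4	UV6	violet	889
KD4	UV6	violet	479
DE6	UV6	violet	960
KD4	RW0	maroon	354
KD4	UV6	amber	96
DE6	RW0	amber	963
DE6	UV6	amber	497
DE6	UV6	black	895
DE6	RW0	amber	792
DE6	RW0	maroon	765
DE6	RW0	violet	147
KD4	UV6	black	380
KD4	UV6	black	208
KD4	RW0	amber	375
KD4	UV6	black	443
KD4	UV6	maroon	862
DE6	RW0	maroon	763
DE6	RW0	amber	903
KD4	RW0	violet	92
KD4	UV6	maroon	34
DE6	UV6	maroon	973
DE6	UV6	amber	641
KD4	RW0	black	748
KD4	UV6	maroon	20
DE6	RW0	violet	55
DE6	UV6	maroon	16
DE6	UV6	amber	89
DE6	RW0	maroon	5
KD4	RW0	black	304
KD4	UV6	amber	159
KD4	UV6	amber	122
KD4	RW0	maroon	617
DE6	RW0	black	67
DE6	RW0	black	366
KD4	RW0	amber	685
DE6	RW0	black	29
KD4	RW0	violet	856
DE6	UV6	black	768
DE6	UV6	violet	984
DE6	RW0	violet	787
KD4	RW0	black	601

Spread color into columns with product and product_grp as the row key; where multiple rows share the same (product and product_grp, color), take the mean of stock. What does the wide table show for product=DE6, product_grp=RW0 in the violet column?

416.50

Rows with product=DE6, product_grp=RW0 and color=violet: stock values are 677, 147, 55, 787.
(677 + 147 + 55 + 787) / 4 = 416.50.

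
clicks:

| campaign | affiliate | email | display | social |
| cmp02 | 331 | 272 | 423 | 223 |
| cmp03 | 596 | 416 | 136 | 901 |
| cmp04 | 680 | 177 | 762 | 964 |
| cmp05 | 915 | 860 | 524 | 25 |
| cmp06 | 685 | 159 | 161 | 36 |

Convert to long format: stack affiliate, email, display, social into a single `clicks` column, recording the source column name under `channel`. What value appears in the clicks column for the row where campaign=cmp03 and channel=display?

Unpivoting turns each (campaign, wide-column) pair into one long row.
The wide cell at row cmp03, column display holds 136, so the long row (cmp03, display) has clicks=136.

136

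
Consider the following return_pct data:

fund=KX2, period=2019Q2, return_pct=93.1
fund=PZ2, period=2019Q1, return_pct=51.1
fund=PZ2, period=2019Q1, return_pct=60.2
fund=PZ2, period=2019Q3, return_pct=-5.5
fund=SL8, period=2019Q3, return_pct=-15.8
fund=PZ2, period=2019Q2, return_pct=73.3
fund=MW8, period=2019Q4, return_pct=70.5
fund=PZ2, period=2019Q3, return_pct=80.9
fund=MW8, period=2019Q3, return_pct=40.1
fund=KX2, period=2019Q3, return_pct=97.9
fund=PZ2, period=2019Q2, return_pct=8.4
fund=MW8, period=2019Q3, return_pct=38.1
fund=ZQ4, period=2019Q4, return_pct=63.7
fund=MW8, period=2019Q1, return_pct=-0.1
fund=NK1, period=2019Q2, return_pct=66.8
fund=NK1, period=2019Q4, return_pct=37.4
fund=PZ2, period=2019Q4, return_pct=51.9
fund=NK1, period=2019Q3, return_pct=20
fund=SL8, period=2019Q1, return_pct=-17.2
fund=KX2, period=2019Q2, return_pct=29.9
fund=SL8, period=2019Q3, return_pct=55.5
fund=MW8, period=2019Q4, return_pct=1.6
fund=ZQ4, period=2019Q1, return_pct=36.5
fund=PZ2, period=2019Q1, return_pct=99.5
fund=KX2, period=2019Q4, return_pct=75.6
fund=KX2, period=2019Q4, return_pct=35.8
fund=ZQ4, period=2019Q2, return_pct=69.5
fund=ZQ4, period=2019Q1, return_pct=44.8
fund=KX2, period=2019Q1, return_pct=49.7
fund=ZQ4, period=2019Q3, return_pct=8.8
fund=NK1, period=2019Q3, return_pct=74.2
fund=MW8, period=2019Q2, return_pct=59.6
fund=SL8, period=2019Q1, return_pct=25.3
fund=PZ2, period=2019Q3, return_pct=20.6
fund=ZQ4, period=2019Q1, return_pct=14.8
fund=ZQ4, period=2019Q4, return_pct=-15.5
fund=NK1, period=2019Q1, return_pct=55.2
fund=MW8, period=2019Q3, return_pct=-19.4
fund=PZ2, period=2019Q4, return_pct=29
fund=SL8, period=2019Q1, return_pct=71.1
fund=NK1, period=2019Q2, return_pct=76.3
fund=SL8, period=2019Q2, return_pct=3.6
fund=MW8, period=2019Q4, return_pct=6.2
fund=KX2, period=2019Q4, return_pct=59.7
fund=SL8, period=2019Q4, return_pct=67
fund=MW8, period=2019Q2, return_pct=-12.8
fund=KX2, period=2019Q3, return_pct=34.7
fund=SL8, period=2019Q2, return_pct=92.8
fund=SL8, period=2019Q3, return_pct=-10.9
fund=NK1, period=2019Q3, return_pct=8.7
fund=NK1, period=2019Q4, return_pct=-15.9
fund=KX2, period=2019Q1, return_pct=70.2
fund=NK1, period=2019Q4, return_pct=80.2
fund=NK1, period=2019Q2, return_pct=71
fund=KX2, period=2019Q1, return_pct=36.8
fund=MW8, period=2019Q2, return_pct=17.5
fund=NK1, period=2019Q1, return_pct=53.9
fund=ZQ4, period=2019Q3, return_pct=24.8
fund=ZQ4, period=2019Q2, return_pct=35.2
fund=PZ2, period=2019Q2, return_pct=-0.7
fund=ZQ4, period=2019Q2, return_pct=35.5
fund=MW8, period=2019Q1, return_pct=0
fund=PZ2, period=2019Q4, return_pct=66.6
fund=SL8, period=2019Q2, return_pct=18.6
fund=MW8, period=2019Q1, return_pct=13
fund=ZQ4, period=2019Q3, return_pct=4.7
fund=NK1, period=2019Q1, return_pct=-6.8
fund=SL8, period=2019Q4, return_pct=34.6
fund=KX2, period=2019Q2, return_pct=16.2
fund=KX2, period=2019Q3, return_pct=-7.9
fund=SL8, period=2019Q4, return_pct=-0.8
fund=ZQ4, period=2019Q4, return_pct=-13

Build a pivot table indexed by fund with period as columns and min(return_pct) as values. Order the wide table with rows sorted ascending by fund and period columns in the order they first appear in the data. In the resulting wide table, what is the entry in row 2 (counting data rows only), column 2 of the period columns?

-0.1

With rows sorted ascending by fund, row 2 is fund=MW8. period columns in first-appearance order: 2019Q2, 2019Q1, 2019Q3, 2019Q4; column 2 is 2019Q1.
Long rows with fund=MW8, period=2019Q1: min(-0.1, 0, 13) = -0.1.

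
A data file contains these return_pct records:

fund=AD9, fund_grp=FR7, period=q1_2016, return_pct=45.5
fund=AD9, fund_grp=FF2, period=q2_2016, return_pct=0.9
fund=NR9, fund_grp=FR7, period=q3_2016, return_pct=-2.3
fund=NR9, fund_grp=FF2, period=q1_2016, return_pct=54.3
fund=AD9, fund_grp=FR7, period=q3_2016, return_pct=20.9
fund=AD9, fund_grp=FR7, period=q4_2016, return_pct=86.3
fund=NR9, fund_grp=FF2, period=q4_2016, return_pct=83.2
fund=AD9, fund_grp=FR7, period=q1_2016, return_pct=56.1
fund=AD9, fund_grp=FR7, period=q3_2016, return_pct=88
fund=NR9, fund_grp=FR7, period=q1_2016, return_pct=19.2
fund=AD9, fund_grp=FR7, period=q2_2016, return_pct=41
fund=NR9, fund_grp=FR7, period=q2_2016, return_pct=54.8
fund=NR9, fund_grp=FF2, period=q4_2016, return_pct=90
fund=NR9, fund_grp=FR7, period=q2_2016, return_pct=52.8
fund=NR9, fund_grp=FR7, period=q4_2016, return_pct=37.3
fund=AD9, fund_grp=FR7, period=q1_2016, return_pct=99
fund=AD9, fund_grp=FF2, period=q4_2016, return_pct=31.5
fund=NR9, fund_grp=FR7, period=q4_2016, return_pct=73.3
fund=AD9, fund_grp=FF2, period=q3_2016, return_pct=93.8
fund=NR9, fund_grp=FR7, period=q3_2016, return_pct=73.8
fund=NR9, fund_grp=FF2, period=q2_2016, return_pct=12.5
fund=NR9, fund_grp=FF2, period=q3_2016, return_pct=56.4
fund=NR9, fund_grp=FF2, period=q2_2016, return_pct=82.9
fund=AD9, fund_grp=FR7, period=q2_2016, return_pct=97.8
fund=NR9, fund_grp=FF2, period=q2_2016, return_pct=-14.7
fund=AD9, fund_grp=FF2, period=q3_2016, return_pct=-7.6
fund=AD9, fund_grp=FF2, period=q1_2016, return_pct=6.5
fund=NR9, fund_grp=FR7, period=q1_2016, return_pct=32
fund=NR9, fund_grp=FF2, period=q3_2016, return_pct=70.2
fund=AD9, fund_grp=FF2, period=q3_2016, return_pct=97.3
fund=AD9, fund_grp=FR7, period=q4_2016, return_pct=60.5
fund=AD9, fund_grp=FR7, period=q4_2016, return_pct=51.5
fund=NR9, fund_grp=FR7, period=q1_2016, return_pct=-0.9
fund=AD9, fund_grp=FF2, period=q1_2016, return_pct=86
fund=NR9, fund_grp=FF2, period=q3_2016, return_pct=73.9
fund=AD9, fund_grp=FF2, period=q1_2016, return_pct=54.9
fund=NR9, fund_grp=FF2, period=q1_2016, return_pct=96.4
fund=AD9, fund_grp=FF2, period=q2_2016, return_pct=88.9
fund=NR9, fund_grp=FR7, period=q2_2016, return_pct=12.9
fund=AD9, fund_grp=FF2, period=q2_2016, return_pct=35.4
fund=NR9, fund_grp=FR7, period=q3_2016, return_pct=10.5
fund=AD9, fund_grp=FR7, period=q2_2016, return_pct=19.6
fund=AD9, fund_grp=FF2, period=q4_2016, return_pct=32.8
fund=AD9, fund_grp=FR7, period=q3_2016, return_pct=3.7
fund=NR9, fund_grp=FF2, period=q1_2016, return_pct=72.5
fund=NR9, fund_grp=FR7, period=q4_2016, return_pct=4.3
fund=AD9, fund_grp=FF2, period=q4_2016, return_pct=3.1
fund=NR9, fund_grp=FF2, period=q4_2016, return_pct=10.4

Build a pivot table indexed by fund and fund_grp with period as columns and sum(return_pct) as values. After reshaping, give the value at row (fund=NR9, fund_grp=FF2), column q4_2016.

Rows with fund=NR9, fund_grp=FF2 and period=q4_2016: return_pct values are 83.2, 90, 10.4.
83.2 + 90 + 10.4 = 183.6.

183.6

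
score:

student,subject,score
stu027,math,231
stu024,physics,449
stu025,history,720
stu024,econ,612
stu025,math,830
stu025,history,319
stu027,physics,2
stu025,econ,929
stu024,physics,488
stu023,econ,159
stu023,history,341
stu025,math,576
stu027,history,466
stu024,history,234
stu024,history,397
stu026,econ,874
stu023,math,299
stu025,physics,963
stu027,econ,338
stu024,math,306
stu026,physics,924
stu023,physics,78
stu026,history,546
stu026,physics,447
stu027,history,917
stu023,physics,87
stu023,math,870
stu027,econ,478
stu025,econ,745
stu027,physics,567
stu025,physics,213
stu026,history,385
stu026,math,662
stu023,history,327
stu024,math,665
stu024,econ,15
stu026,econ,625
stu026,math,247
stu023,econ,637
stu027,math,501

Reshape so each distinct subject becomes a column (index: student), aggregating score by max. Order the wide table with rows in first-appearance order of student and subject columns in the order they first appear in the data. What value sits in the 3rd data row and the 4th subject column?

929

With rows in first-appearance order of student, row 3 is student=stu025. subject columns in first-appearance order: math, physics, history, econ; column 4 is econ.
Long rows with student=stu025, subject=econ: max(929, 745) = 929.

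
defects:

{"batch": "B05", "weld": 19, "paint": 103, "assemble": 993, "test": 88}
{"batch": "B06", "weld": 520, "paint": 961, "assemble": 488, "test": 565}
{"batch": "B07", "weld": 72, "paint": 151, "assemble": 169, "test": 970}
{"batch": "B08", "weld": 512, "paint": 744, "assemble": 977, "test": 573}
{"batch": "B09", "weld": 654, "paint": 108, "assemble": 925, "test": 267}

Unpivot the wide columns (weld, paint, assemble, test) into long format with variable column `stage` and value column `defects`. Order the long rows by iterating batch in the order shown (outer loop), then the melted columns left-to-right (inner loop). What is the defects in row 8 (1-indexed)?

565

20 rows total (5 × 4). Row 8: index ⌊(8-1)/4⌋ = 1 into batch → B06; (8-1) mod 4 = 3 into the melted columns → test.
So row 8 is (B06, test, 565); defects = 565.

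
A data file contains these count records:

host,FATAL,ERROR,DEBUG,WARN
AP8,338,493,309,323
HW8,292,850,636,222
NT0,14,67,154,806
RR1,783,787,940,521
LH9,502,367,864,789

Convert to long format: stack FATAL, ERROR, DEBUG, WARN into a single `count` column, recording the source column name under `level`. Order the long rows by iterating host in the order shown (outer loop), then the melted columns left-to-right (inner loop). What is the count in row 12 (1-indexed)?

806

20 rows total (5 × 4). Row 12: index ⌊(12-1)/4⌋ = 2 into host → NT0; (12-1) mod 4 = 3 into the melted columns → WARN.
So row 12 is (NT0, WARN, 806); count = 806.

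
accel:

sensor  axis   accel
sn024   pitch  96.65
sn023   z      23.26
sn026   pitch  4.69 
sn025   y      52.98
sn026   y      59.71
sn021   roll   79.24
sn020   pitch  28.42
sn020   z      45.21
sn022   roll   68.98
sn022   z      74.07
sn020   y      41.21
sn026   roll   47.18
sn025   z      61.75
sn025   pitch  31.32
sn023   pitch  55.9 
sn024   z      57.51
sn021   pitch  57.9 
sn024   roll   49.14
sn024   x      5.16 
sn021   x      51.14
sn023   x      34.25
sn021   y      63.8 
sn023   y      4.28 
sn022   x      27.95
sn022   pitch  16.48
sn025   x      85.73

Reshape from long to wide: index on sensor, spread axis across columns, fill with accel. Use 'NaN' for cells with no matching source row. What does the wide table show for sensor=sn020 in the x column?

NaN

No long-format row has sensor=sn020 and axis=x, so the cell is NaN.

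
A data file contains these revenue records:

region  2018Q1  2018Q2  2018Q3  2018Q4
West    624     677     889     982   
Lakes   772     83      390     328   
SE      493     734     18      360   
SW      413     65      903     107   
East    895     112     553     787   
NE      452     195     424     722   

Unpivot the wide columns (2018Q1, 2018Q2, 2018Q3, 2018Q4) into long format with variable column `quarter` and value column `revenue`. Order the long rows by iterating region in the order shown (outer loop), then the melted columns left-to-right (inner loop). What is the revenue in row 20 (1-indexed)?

24 rows total (6 × 4). Row 20: index ⌊(20-1)/4⌋ = 4 into region → East; (20-1) mod 4 = 3 into the melted columns → 2018Q4.
So row 20 is (East, 2018Q4, 787); revenue = 787.

787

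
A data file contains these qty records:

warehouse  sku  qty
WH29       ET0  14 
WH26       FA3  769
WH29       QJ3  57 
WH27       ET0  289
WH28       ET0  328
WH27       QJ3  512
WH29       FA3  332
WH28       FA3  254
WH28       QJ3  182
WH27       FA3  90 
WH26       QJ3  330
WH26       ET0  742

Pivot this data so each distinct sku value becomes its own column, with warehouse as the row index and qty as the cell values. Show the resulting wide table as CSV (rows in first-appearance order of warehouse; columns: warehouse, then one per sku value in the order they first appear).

warehouse,ET0,FA3,QJ3
WH29,14,332,57
WH26,742,769,330
WH27,289,90,512
WH28,328,254,182

Columns: warehouse plus the 3 distinct sku values (ET0, FA3, QJ3).
For example, row WH29 column ET0 takes qty=14 from the long row (WH29, ET0).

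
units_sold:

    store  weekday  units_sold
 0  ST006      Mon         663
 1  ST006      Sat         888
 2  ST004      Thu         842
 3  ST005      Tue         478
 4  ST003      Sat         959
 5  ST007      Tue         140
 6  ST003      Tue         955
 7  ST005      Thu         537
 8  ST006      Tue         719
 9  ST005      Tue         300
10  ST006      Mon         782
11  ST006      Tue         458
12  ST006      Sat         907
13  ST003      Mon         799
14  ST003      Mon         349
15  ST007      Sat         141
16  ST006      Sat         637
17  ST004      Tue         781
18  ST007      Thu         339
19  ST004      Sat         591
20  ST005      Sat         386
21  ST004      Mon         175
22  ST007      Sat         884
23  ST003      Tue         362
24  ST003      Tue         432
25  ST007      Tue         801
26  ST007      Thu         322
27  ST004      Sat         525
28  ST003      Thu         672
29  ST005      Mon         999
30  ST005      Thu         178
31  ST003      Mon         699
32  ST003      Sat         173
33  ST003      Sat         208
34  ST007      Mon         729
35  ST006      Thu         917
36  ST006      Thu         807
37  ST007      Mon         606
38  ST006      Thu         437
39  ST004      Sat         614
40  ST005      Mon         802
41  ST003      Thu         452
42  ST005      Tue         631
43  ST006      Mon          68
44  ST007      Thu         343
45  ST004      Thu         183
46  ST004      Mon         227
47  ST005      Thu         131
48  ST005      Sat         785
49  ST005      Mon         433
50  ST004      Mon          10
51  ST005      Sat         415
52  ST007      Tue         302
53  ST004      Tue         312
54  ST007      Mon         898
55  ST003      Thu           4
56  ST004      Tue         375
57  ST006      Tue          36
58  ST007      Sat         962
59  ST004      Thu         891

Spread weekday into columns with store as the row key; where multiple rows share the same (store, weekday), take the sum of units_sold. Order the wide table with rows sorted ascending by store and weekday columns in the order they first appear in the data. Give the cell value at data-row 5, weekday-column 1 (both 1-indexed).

With rows sorted ascending by store, row 5 is store=ST007. weekday columns in first-appearance order: Mon, Sat, Thu, Tue; column 1 is Mon.
Long rows with store=ST007, weekday=Mon: 729 + 606 + 898 = 2233.

2233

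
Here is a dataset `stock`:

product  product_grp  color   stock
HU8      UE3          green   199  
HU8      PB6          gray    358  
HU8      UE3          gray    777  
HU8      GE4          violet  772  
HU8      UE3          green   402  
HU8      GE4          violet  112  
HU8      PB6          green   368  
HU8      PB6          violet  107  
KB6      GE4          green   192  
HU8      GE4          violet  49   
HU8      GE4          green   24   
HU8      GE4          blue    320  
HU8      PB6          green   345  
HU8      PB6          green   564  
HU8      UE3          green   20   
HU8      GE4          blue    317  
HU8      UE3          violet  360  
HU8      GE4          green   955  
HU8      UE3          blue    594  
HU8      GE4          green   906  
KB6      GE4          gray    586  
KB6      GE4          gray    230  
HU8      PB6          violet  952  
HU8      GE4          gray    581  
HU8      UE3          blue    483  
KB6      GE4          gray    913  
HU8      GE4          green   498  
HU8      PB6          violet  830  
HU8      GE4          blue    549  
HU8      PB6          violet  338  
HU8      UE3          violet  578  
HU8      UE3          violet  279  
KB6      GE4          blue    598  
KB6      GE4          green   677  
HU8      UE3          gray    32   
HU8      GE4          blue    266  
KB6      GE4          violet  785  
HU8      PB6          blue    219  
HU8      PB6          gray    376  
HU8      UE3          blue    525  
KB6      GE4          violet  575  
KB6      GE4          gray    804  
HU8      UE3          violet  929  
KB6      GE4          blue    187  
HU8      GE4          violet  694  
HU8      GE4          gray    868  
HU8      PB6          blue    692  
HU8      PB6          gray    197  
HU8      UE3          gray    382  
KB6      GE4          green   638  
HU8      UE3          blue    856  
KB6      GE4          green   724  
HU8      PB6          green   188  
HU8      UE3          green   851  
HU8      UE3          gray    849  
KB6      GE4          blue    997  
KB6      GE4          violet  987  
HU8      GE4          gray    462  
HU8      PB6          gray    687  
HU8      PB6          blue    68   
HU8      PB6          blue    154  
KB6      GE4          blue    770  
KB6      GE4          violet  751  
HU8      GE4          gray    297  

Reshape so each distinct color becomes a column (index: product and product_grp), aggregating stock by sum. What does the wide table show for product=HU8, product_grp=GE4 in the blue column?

Rows with product=HU8, product_grp=GE4 and color=blue: stock values are 320, 317, 549, 266.
320 + 317 + 549 + 266 = 1452.

1452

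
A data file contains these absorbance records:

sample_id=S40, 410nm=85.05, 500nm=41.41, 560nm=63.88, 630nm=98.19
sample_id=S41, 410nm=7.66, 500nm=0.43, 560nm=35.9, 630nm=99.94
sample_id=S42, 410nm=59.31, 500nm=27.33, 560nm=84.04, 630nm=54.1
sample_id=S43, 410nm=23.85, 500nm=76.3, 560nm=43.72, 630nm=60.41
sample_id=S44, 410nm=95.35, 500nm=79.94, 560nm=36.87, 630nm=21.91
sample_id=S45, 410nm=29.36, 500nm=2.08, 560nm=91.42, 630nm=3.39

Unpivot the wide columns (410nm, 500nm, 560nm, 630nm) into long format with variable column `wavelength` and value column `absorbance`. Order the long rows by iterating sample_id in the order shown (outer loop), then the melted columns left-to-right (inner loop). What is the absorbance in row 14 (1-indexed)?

24 rows total (6 × 4). Row 14: index ⌊(14-1)/4⌋ = 3 into sample_id → S43; (14-1) mod 4 = 1 into the melted columns → 500nm.
So row 14 is (S43, 500nm, 76.3); absorbance = 76.3.

76.3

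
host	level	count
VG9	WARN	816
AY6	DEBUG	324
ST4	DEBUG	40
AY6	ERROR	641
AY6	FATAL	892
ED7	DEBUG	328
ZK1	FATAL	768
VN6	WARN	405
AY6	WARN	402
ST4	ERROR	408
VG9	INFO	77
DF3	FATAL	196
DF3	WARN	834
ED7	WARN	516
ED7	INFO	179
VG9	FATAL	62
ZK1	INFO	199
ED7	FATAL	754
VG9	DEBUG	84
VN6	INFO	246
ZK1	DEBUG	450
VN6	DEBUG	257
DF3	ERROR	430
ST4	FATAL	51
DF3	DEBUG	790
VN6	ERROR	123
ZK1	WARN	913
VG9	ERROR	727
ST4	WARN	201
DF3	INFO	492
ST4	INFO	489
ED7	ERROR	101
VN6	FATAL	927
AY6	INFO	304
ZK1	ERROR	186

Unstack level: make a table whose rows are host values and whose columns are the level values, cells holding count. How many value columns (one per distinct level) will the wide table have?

5 distinct level values: FATAL, ERROR, WARN, DEBUG, INFO.

5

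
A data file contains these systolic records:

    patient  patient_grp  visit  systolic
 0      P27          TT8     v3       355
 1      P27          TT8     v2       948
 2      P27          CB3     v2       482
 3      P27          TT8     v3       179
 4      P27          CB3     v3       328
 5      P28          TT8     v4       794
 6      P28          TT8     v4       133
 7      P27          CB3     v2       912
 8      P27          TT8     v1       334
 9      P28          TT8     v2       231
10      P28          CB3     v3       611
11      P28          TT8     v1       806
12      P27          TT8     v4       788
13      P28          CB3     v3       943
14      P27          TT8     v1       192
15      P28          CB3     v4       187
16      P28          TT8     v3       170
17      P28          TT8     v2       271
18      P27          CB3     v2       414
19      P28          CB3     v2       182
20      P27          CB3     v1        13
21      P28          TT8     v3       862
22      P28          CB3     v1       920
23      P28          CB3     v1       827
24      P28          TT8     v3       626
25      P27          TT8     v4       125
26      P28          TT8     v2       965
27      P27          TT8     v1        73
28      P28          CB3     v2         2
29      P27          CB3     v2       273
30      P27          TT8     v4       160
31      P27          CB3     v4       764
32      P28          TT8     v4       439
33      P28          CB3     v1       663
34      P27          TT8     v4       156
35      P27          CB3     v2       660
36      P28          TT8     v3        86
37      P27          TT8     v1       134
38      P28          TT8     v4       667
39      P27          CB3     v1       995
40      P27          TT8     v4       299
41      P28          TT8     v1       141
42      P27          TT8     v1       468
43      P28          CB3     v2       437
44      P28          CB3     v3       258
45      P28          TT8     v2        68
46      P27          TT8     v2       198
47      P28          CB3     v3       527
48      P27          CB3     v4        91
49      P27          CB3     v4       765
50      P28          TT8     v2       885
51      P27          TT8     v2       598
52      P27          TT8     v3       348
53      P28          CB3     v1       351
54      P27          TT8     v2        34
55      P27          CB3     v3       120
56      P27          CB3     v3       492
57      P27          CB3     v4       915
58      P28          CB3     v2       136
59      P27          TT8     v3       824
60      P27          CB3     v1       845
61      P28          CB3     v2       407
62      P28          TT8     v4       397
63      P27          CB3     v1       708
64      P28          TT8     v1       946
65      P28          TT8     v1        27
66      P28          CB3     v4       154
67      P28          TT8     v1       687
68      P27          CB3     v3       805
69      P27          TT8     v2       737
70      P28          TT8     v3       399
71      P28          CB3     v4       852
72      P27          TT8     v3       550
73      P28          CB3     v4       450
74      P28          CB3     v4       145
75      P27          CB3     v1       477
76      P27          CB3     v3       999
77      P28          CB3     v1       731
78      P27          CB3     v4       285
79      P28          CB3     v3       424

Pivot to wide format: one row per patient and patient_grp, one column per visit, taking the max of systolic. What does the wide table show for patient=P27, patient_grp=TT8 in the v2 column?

948

Rows with patient=P27, patient_grp=TT8 and visit=v2: systolic values are 948, 198, 598, 34, 737.
max(948, 198, 598, 34, 737) = 948.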